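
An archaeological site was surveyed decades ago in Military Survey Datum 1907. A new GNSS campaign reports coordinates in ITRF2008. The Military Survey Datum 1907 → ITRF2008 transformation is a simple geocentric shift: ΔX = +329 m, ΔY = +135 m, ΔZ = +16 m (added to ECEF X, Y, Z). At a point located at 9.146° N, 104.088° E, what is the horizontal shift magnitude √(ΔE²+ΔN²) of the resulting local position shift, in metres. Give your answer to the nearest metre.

At φ = 9.146°, λ = 104.088°: sin φ = 0.158951, cos φ = 0.987287, sin λ = 0.969923, cos λ = -0.243412.
ΔE = −sin λ·ΔX + cos λ·ΔY = −(0.969923)·(329) + (-0.243412)·(135) = -351.97 m.
ΔN = −sin φ cos λ·ΔX − sin φ sin λ·ΔY + cos φ·ΔZ = −(0.158951)(-0.243412)(329) − (0.158951)(0.969923)(135) + (0.987287)(16) = 7.71 m.
Horizontal magnitude = √(ΔE² + ΔN²) = √((-351.97)² + 7.71²) = 352.05 m.

352 m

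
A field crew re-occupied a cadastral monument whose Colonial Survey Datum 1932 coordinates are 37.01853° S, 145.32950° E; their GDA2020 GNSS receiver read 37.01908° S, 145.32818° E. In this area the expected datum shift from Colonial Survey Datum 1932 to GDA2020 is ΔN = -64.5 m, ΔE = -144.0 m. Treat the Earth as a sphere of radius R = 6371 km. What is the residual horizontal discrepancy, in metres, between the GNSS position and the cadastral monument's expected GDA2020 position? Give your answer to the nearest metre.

Observed coordinate differences: Δφ = -0.00055°, Δλ = -0.00132°.
Converting to metres (1° lat = 111195 m, cos φ = 0.798441): observed ΔN = -61.2 m, observed ΔE = -117.2 m.
Subtracting the expected shift leaves a residual of -61.2 − (-64.5) = 3.3 m north and -117.2 − (-144.0) = 26.8 m east.
Residual distance = √(3.3² + 26.8²) = 27.0 m.

27 m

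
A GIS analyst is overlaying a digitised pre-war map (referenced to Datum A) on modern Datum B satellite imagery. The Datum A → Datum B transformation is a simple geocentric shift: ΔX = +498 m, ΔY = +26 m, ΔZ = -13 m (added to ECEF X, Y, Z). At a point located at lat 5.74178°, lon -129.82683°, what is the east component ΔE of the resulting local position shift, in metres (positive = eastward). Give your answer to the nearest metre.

The local east axis at (φ, λ) is (−sin λ, cos λ, 0), so ΔE = −sin(-129.82683°)·498 + cos(-129.82683°)·26 = 365.80 m.

ΔE = 366 m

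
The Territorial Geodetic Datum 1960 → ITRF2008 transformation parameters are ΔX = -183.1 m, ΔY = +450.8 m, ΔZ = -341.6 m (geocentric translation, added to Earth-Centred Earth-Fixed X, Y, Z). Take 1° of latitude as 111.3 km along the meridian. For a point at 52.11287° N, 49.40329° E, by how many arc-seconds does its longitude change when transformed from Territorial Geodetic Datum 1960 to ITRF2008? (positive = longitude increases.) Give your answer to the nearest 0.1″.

sin φ = 0.789222, cos φ = 0.614108, sin λ = 0.759309, cos λ = 0.650731.
East component: ΔE = −sin λ·ΔX + cos λ·ΔY = −(0.759309)(-183.1) + (0.650731)(450.8) = 432.38 m.
1° of latitude spans 111300 m; at latitude φ, 1° of longitude spans that × cos φ = 68350.2 m, so Δλ = 432.38 / 68350.2 × 3600 = 22.773″.

Δλ = 22.8″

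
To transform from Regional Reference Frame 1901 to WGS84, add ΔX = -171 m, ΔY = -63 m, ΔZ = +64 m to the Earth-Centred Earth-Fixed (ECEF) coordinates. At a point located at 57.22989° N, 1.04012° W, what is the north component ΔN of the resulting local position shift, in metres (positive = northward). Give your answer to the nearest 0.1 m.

The local north axis is (−sin φ cos λ, −sin φ sin λ, cos φ), giving ΔN = 143.762 − 0.962 + 34.641 = 177.44 m.

ΔN = 177.4 m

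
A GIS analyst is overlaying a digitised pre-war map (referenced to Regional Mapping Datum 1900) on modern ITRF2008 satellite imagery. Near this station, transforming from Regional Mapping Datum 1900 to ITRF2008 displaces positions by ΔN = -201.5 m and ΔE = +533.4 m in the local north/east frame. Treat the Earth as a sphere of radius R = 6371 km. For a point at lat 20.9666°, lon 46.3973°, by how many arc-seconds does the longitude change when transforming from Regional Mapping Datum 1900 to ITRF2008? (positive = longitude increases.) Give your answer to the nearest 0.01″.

Δλ = 18.49″

At latitude 20.9666°, cos φ = 0.933789.
One radian of longitude at latitude φ spans R cos φ, so Δλ = ΔE / (R cos φ) = 533.4 / (6371000 × 0.933789) = 8.9660e-05 rad = 18.494″.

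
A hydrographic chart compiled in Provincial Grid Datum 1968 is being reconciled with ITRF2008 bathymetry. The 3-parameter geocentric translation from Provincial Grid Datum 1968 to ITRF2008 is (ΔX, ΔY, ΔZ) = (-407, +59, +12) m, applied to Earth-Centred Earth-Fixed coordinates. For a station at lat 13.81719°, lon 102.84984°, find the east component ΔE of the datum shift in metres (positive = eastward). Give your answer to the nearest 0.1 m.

At φ = 13.81719°, λ = 102.84984°: sin φ = 0.238825, cos φ = 0.971063, sin λ = 0.974956, cos λ = -0.222397.
ΔE = −sin λ·ΔX + cos λ·ΔY = −(0.974956)·(-407) + (-0.222397)·(59) = 383.69 m.

ΔE = 383.7 m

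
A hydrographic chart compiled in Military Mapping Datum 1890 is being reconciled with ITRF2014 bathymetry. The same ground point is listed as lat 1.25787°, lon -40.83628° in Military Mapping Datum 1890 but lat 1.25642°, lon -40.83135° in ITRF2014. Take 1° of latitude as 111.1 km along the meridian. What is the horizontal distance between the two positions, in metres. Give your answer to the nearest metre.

Δφ = 1.25642° − 1.25787° = -0.00145°; Δλ = -40.83135° − -40.83628° = +0.00493°.
ΔN = Δφ × 111100 = -161.1 m; ΔE = Δλ × 111100 × cos(1.25787°) = +0.00493 × 111100 × 0.999759 = 547.6 m.
Distance = √(ΔE² + ΔN²) = √(547.6² + (-161.1)²) = 570.8 m.

571 m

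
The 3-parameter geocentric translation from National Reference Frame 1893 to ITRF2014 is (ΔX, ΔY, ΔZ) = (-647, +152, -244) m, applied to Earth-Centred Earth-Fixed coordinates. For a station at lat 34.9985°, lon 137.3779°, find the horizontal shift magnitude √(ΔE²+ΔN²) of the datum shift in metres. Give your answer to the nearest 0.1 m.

The local east axis at (φ, λ) is (−sin λ, cos λ, 0), so ΔE = −sin(137.3779°)·(-647) + cos(137.3779°)·152 = 326.28 m.
The local north axis is (−sin φ cos λ, −sin φ sin λ, cos φ), giving ΔN = -273.061 − 59.035 − 199.877 = -531.97 m.
Horizontal magnitude = √(ΔE² + ΔN²) = √(326.28² + (-531.97)²) = 624.06 m.

624.1 m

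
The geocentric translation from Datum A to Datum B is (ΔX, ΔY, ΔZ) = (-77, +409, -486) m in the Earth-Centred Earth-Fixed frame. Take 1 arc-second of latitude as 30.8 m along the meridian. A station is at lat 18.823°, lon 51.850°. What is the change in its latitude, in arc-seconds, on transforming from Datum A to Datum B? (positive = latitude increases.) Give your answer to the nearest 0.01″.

sin φ = 0.322646, cos φ = 0.946520, sin λ = 0.786396, cos λ = 0.617722.
North component: ΔN = −sin φ cos λ·ΔX − sin φ sin λ·ΔY + cos φ·ΔZ = −(0.322646)(0.617722)(-77) − (0.322646)(0.786396)(409) + (0.946520)(-486) = -548.44 m.
1° of latitude spans 3600 × 30.80 = 110880 m, so Δφ = -548.44 / 110880 × 3600 = -17.806″.

Δφ = -17.81″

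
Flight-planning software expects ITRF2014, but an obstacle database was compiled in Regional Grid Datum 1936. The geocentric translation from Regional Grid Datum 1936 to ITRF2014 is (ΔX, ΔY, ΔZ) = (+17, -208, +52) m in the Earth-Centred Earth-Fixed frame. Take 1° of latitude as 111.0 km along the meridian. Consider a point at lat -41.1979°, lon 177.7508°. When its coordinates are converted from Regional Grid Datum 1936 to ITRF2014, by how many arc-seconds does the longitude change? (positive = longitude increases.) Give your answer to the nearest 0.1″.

Δλ = 8.9″

sin φ = -0.658662, cos φ = 0.752439, sin λ = 0.039246, cos λ = -0.999230.
East component: ΔE = −sin λ·ΔX + cos λ·ΔY = −(0.039246)(17) + (-0.999230)(-208) = 207.17 m.
1° of latitude spans 111000 m; at latitude φ, 1° of longitude spans that × cos φ = 83520.7 m, so Δλ = 207.17 / 83520.7 × 3600 = 8.930″.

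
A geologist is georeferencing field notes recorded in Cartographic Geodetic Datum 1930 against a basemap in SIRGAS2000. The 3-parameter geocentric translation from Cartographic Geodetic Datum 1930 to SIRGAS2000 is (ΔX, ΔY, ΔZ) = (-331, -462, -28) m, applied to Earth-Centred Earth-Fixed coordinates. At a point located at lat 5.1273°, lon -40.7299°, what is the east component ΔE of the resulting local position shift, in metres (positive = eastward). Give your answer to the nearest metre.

ΔE = -566 m

At φ = 5.1273°, λ = -40.7299°: sin φ = 0.089369, cos φ = 0.995999, sin λ = -0.652494, cos λ = 0.757794.
ΔE = −sin λ·ΔX + cos λ·ΔY = −(-0.652494)·(-331) + (0.757794)·(-462) = -566.08 m.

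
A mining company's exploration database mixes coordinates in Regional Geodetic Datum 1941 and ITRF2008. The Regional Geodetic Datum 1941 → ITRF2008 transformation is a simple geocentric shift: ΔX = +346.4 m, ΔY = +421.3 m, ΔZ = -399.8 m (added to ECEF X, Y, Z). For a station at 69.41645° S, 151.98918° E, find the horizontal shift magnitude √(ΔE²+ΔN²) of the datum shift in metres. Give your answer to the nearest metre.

587 m

At φ = -69.41645°, λ = 151.98918°: sin φ = -0.936161, cos φ = 0.351573, sin λ = 0.469638, cos λ = -0.882859.
ΔE = −sin λ·ΔX + cos λ·ΔY = −(0.469638)·(346.4) + (-0.882859)·(421.3) = -534.63 m.
ΔN = −sin φ cos λ·ΔX − sin φ sin λ·ΔY + cos φ·ΔZ = −(-0.936161)(-0.882859)(346.4) − (-0.936161)(0.469638)(421.3) + (0.351573)(-399.8) = -241.63 m.
Horizontal magnitude = √(ΔE² + ΔN²) = √((-534.63)² + (-241.63)²) = 586.70 m.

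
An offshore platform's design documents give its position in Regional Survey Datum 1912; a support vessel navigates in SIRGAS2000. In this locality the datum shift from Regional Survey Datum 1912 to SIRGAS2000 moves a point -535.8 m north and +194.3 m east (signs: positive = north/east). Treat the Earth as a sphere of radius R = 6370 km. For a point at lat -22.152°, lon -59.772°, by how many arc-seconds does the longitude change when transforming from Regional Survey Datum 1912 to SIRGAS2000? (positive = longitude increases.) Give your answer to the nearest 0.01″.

Δλ = 6.79″

At latitude -22.152°, cos φ = 0.926187.
One radian of longitude at latitude φ spans R cos φ, so Δλ = ΔE / (R cos φ) = 194.3 / (6370000 × 0.926187) = 3.2933e-05 rad = 6.793″.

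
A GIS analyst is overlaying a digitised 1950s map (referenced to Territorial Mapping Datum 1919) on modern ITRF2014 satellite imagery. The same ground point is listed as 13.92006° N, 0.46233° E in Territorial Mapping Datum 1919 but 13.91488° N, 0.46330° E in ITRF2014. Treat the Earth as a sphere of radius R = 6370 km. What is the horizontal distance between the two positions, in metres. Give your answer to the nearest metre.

585 m

Δφ = 13.91488° − 13.92006° = -0.00518°; Δλ = 0.46330° − 0.46233° = +0.00097°.
1° along a meridian = πR/180 = 111177 m.
ΔN = Δφ × 111177 = -575.9 m; ΔE = Δλ × 111177 × cos(13.92006°) = +0.00097 × 111177 × 0.970632 = 104.7 m.
Distance = √(ΔE² + ΔN²) = √(104.7² + (-575.9)²) = 585.3 m.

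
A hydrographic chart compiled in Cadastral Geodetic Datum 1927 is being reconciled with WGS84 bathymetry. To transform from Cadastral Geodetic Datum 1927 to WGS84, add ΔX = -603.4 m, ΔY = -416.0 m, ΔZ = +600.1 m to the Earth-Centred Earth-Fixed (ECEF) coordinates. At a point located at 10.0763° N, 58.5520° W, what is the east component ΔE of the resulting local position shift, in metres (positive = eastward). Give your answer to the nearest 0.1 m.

ΔE = -731.8 m

At φ = 10.0763°, λ = -58.5520°: sin φ = 0.174959, cos φ = 0.984576, sin λ = -0.853114, cos λ = 0.521725.
ΔE = −sin λ·ΔX + cos λ·ΔY = −(-0.853114)·(-603.4) + (0.521725)·(-416.0) = -731.81 m.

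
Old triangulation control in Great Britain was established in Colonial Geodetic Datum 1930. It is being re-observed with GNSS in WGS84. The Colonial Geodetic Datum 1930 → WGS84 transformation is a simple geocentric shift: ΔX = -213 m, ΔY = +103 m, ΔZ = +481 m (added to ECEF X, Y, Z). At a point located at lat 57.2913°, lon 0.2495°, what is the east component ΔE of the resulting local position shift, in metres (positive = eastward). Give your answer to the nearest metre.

The local east axis at (φ, λ) is (−sin λ, cos λ, 0), so ΔE = −sin(0.2495°)·(-213) + cos(0.2495°)·103 = 103.93 m.

ΔE = 104 m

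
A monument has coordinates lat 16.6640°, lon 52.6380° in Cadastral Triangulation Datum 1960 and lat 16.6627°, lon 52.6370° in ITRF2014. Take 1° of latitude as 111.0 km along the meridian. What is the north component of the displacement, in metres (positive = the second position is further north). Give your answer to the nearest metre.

ΔN = -144 m

Δφ = 16.6627° − 16.6640° = -0.0013°; Δλ = 52.6370° − 52.6380° = -0.0010°.
ΔN = Δφ × 111000 = -144.3 m; ΔE = Δλ × 111000 × cos(16.6640°) = -0.0010 × 111000 × 0.958003 = -106.3 m.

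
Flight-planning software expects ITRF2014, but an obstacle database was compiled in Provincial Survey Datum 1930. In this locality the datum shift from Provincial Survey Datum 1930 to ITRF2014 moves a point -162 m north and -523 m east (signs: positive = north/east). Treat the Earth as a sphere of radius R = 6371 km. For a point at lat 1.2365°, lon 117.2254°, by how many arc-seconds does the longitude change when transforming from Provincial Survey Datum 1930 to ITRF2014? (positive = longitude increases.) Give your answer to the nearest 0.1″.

At latitude 1.2365°, cos φ = 0.999767.
One radian of longitude at latitude φ spans R cos φ, so Δλ = ΔE / (R cos φ) = -523.0 / (6371000 × 0.999767) = -8.2110e-05 rad = -16.936″.

Δλ = -16.9″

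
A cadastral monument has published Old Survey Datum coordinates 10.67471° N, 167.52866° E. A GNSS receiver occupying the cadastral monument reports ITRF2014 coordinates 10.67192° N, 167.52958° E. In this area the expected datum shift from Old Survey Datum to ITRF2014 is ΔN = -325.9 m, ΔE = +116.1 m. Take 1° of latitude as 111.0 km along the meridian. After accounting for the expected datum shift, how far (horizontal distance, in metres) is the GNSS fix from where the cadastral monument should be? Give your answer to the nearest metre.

23 m

Observed coordinate differences: Δφ = -0.00279°, Δλ = +0.00092°.
Converting to metres (1° lat = 111000 m, cos φ = 0.982695): observed ΔN = -309.7 m, observed ΔE = 100.4 m.
Subtracting the expected shift leaves a residual of -309.7 − (-325.9) = 16.2 m north and 100.4 − (116.1) = -15.7 m east.
Residual distance = √(16.2² + (-15.7)²) = 22.6 m.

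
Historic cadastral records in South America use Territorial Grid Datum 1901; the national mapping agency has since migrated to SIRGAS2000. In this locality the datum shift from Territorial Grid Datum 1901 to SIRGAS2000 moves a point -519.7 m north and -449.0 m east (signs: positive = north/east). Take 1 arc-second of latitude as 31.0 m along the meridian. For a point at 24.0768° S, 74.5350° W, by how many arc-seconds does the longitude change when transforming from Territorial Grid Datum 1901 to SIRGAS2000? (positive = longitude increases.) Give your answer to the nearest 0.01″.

Δλ = -15.86″

At latitude -24.0768°, cos φ = 0.912999.
1″ of longitude at this latitude = 31.00 × cos φ = 28.3030 m, so Δλ = -449.0 / 28.3030 = -15.864″.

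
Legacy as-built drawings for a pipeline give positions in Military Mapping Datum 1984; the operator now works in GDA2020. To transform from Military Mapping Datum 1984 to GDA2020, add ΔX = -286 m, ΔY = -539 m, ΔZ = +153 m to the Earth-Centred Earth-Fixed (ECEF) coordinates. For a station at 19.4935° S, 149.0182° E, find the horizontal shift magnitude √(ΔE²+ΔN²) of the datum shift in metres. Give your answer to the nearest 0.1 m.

623.8 m

At φ = -19.4935°, λ = 149.0182°: sin φ = -0.333700, cos φ = 0.942679, sin λ = 0.514766, cos λ = -0.857331.
ΔE = −sin λ·ΔX + cos λ·ΔY = −(0.514766)·(-286) + (-0.857331)·(-539) = 609.32 m.
ΔN = −sin φ cos λ·ΔX − sin φ sin λ·ΔY + cos φ·ΔZ = −(-0.333700)(-0.857331)(-286) − (-0.333700)(0.514766)(-539) + (0.942679)(153) = 133.46 m.
Horizontal magnitude = √(ΔE² + ΔN²) = √(609.32² + 133.46²) = 623.77 m.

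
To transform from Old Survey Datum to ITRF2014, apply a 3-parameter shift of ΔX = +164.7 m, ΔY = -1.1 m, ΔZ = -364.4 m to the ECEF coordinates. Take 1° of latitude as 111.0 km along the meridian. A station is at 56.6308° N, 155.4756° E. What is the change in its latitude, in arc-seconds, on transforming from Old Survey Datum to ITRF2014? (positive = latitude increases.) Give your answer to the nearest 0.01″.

Δφ = -2.43″

sin φ = 0.835144, cos φ = 0.550032, sin λ = 0.415081, cos λ = -0.909785.
North component: ΔN = −sin φ cos λ·ΔX − sin φ sin λ·ΔY + cos φ·ΔZ = −(0.835144)(-0.909785)(164.7) − (0.835144)(0.415081)(-1.1) + (0.550032)(-364.4) = -74.91 m.
1° of latitude spans 111000 m, so Δφ = -74.91 / 111000 × 3600 = -2.430″.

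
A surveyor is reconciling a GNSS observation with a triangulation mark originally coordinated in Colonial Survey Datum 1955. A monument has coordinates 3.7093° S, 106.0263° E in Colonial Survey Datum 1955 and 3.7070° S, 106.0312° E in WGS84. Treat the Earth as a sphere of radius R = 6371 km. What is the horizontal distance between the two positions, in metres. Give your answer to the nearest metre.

601 m

Δφ = -3.7070° − -3.7093° = +0.0023°; Δλ = 106.0312° − 106.0263° = +0.0049°.
1° along a meridian = πR/180 = 111195 m.
ΔN = Δφ × 111195 = 255.7 m; ΔE = Δλ × 111195 × cos(-3.7093°) = +0.0049 × 111195 × 0.997905 = 543.7 m.
Distance = √(ΔE² + ΔN²) = √(543.7² + 255.7²) = 600.9 m.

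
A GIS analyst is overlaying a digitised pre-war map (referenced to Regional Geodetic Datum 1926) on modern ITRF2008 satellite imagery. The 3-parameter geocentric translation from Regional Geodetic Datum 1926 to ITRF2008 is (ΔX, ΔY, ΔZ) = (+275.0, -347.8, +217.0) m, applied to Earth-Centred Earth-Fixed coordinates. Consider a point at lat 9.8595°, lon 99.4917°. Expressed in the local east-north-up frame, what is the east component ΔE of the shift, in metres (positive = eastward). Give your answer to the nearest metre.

At φ = 9.8595°, λ = 99.4917°: sin φ = 0.171233, cos φ = 0.985231, sin λ = 0.986310, cos λ = -0.164905.
ΔE = −sin λ·ΔX + cos λ·ΔY = −(0.986310)·(275.0) + (-0.164905)·(-347.8) = -213.88 m.

ΔE = -214 m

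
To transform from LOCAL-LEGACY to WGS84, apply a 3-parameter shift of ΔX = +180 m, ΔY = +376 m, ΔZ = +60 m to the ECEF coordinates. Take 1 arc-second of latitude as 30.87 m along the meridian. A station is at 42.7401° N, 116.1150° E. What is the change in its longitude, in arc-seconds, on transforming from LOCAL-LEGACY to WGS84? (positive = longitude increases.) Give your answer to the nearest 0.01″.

Δλ = -14.43″

sin φ = 0.678674, cos φ = 0.734440, sin λ = 0.897912, cos λ = -0.440174.
East component: ΔE = −sin λ·ΔX + cos λ·ΔY = −(0.897912)(180) + (-0.440174)(376) = -327.13 m.
1° of latitude spans 3600 × 30.87 = 111132 m; at latitude φ, 1° of longitude spans that × cos φ = 81619.8 m, so Δλ = -327.13 / 81619.8 × 3600 = -14.429″.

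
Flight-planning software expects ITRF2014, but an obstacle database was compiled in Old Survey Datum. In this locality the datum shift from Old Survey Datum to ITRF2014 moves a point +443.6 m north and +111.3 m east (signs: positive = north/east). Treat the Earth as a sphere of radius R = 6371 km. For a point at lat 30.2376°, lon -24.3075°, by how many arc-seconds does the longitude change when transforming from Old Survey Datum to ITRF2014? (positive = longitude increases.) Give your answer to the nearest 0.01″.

At latitude 30.2376°, cos φ = 0.863945.
One radian of longitude at latitude φ spans R cos φ, so Δλ = ΔE / (R cos φ) = 111.3 / (6371000 × 0.863945) = 2.0221e-05 rad = 4.171″.

Δλ = 4.17″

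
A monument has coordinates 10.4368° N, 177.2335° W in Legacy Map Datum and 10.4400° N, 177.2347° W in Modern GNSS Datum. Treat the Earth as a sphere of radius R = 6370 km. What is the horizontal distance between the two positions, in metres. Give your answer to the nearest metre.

379 m

Δφ = 10.4400° − 10.4368° = +0.0032°; Δλ = -177.2347° − -177.2335° = -0.0012°.
1° along a meridian = πR/180 = 111177 m.
ΔN = Δφ × 111177 = 355.8 m; ΔE = Δλ × 111177 × cos(10.4368°) = -0.0012 × 111177 × 0.983455 = -131.2 m.
Distance = √(ΔE² + ΔN²) = √((-131.2)² + 355.8²) = 379.2 m.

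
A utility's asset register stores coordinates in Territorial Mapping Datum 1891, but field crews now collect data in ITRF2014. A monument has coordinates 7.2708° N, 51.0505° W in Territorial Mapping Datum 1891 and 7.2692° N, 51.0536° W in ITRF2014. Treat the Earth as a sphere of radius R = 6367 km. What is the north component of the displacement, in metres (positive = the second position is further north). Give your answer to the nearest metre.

ΔN = -178 m

Δφ = 7.2692° − 7.2708° = -0.0016°; Δλ = -51.0536° − -51.0505° = -0.0031°.
1° along a meridian = πR/180 = 111125 m.
ΔN = Δφ × 111125 = -177.8 m; ΔE = Δλ × 111125 × cos(7.2708°) = -0.0031 × 111125 × 0.991959 = -341.7 m.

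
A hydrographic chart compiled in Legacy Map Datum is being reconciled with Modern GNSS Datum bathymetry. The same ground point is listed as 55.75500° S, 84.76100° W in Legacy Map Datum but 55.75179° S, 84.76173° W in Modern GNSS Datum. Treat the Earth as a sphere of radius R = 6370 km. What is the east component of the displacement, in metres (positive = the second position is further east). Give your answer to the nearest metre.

ΔE = -46 m

Δφ = -55.75179° − -55.75500° = +0.00321°; Δλ = -84.76173° − -84.76100° = -0.00073°.
1° along a meridian = πR/180 = 111177 m.
ΔN = Δφ × 111177 = 356.9 m; ΔE = Δλ × 111177 × cos(-55.75500°) = -0.00073 × 111177 × 0.562733 = -45.7 m.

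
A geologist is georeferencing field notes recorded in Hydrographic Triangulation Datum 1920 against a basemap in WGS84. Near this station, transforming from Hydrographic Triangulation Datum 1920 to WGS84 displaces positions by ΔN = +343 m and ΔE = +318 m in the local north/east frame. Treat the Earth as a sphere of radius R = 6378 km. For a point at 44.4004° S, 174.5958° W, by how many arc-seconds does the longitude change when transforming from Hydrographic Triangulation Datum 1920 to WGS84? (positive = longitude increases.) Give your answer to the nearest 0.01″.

Δλ = 14.39″

At latitude -44.4004°, cos φ = 0.714468.
One radian of longitude at latitude φ spans R cos φ, so Δλ = ΔE / (R cos φ) = 318.0 / (6378000 × 0.714468) = 6.9785e-05 rad = 14.394″.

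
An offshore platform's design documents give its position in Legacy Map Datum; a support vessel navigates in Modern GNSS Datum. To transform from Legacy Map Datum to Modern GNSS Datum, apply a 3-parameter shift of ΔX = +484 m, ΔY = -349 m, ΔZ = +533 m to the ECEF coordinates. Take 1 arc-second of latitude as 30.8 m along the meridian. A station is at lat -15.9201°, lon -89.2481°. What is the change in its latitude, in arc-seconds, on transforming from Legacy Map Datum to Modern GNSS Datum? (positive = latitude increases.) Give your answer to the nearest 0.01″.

sin φ = -0.274297, cos φ = 0.961645, sin λ = -0.999914, cos λ = 0.013123.
North component: ΔN = −sin φ cos λ·ΔX − sin φ sin λ·ΔY + cos φ·ΔZ = −(-0.274297)(0.013123)(484) − (-0.274297)(-0.999914)(-349) + (0.961645)(533) = 610.02 m.
1° of latitude spans 3600 × 30.80 = 110880 m, so Δφ = 610.02 / 110880 × 3600 = 19.806″.

Δφ = 19.81″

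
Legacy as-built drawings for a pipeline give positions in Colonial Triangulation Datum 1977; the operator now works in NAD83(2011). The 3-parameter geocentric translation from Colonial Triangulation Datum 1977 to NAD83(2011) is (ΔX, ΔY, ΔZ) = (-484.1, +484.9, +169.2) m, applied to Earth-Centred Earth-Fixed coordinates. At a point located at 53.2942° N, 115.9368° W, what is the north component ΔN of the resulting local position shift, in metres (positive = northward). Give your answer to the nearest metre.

At φ = 53.2942°, λ = -115.9368°: sin φ = 0.801715, cos φ = 0.597706, sin λ = -0.899277, cos λ = -0.437379.
ΔN = −sin φ cos λ·ΔX − sin φ sin λ·ΔY + cos φ·ΔZ = −(0.801715)(-0.437379)(-484.1) − (0.801715)(-0.899277)(484.9) + (0.597706)(169.2) = 280.98 m.

ΔN = 281 m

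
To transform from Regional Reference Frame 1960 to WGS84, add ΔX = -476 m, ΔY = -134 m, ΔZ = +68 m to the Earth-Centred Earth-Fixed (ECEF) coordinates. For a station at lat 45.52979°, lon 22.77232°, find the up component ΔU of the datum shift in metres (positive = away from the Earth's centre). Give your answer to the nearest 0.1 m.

The local up (radial) axis is (cos φ cos λ, cos φ sin λ, sin φ), giving ΔU = -307.463 − 36.335 + 48.526 = -295.27 m.

ΔU = -295.3 m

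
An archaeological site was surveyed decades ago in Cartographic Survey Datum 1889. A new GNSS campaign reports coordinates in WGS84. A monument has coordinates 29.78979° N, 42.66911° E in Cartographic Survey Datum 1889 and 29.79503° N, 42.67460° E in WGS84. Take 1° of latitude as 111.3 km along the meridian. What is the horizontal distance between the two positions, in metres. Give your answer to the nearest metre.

788 m

Δφ = 29.79503° − 29.78979° = +0.00524°; Δλ = 42.67460° − 42.66911° = +0.00549°.
ΔN = Δφ × 111300 = 583.2 m; ΔE = Δλ × 111300 × cos(29.78979°) = +0.00549 × 111300 × 0.867854 = 530.3 m.
Distance = √(ΔE² + ΔN²) = √(530.3² + 583.2²) = 788.3 m.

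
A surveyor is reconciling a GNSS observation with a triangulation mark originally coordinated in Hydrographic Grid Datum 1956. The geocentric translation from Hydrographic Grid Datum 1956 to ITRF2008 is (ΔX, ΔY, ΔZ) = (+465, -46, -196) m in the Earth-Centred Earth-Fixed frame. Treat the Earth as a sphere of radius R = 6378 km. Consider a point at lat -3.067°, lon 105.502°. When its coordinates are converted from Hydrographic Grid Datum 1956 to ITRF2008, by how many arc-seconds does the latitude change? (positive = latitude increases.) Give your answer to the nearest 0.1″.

Δφ = -6.6″

sin φ = -0.053504, cos φ = 0.998568, sin λ = 0.963621, cos λ = -0.267272.
North component: ΔN = −sin φ cos λ·ΔX − sin φ sin λ·ΔY + cos φ·ΔZ = −(-0.053504)(-0.267272)(465) − (-0.053504)(0.963621)(-46) + (0.998568)(-196) = -204.74 m.
1° of latitude spans πR/180 = 111317 m, so Δφ = -204.74 / 111317 × 3600 = -6.621″.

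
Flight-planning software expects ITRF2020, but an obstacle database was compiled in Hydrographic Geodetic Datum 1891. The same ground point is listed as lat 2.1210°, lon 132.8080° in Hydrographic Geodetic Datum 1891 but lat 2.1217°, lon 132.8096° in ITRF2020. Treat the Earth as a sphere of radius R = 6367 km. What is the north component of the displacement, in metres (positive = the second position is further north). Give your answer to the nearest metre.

ΔN = 78 m

Δφ = 2.1217° − 2.1210° = +0.0007°; Δλ = 132.8096° − 132.8080° = +0.0016°.
1° along a meridian = πR/180 = 111125 m.
ΔN = Δφ × 111125 = 77.8 m; ΔE = Δλ × 111125 × cos(2.1210°) = +0.0016 × 111125 × 0.999315 = 177.7 m.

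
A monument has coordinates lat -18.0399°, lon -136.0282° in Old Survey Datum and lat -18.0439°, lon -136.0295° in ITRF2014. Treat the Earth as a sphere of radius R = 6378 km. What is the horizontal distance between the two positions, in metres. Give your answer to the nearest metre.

466 m

Δφ = -18.0439° − -18.0399° = -0.0040°; Δλ = -136.0295° − -136.0282° = -0.0013°.
1° along a meridian = πR/180 = 111317 m.
ΔN = Δφ × 111317 = -445.3 m; ΔE = Δλ × 111317 × cos(-18.0399°) = -0.0013 × 111317 × 0.950841 = -137.6 m.
Distance = √(ΔE² + ΔN²) = √((-137.6)² + (-445.3)²) = 466.0 m.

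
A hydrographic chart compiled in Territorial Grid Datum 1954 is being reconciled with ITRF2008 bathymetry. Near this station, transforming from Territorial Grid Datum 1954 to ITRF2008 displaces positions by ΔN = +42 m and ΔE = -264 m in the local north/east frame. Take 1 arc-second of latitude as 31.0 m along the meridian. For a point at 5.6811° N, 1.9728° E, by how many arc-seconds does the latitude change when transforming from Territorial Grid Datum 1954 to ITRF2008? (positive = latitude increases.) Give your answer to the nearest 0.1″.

Δφ = 1.4″

1″ of latitude = 31.00 m, so Δφ = 42.0 / 31.00 = 1.355″.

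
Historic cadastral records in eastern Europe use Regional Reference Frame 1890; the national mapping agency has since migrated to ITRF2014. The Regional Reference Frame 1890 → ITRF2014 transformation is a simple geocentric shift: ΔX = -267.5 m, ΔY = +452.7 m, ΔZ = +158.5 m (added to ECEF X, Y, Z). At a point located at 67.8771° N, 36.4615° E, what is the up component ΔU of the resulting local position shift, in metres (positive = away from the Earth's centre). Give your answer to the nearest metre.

ΔU = 167 m

At φ = 67.8771°, λ = 36.4615°: sin φ = 0.926378, cos φ = 0.376595, sin λ = 0.594282, cos λ = 0.804256.
ΔU = cos φ cos λ·ΔX + cos φ sin λ·ΔY + sin φ·ΔZ = (0.376595)(0.804256)(-267.5) + (0.376595)(0.594282)(452.7) + (0.926378)(158.5) = 167.13 m.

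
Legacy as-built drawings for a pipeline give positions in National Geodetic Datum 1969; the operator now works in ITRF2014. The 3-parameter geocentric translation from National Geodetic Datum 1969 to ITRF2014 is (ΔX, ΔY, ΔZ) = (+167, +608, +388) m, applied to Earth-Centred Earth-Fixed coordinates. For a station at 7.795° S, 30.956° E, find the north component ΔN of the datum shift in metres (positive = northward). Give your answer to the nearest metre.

ΔN = 446 m

The local north axis is (−sin φ cos λ, −sin φ sin λ, cos φ), giving ΔN = 19.424 + 42.417 + 384.415 = 446.26 m.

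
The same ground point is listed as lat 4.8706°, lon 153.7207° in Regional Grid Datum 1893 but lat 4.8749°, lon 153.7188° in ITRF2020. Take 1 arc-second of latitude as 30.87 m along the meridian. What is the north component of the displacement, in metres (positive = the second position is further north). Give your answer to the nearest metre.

Δφ = 4.8749° − 4.8706° = +0.0043°; Δλ = 153.7188° − 153.7207° = -0.0019°.
1° of latitude = 3600 × 30.87 = 111132 m.
ΔN = Δφ × 111132 = 477.9 m; ΔE = Δλ × 111132 × cos(4.8706°) = -0.0019 × 111132 × 0.996389 = -210.4 m.

ΔN = 478 m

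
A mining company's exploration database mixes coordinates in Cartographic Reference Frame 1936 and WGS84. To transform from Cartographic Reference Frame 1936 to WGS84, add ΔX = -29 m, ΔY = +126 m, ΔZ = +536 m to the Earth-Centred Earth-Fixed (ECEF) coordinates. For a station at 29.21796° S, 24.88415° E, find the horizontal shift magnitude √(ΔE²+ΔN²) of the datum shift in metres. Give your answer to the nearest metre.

At φ = -29.21796°, λ = 24.88415°: sin φ = -0.488133, cos φ = 0.872769, sin λ = 0.420785, cos λ = 0.907160.
ΔE = −sin λ·ΔX + cos λ·ΔY = −(0.420785)·(-29) + (0.907160)·(126) = 126.50 m.
ΔN = −sin φ cos λ·ΔX − sin φ sin λ·ΔY + cos φ·ΔZ = −(-0.488133)(0.907160)(-29) − (-0.488133)(0.420785)(126) + (0.872769)(536) = 480.84 m.
Horizontal magnitude = √(ΔE² + ΔN²) = √(126.50² + 480.84²) = 497.21 m.

497 m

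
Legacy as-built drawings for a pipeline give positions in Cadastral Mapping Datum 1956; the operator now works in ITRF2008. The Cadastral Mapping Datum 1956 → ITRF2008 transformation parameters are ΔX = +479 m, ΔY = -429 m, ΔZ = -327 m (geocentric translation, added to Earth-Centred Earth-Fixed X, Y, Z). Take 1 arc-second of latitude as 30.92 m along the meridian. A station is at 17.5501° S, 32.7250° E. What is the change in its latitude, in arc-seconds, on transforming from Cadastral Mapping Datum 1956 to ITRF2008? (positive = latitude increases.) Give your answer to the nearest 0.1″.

sin φ = -0.301540, cos φ = 0.953454, sin λ = 0.540607, cos λ = 0.841275.
North component: ΔN = −sin φ cos λ·ΔX − sin φ sin λ·ΔY + cos φ·ΔZ = −(-0.301540)(0.841275)(479) − (-0.301540)(0.540607)(-429) + (0.953454)(-327) = -260.20 m.
1° of latitude spans 3600 × 30.92 = 111312 m, so Δφ = -260.20 / 111312 × 3600 = -8.415″.

Δφ = -8.4″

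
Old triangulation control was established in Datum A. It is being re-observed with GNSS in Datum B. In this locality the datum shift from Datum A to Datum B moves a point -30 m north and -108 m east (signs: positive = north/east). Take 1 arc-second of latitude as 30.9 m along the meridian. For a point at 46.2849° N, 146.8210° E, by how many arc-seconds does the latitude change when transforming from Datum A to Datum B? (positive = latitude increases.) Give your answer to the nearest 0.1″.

1″ of latitude = 30.90 m, so Δφ = -30.0 / 30.90 = -0.971″.

Δφ = -1.0″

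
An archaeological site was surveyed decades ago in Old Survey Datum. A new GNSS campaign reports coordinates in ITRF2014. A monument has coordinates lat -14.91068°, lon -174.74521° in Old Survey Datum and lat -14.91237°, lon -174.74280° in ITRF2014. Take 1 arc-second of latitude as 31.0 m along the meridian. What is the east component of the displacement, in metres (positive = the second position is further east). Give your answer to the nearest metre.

ΔE = 260 m

Δφ = -14.91237° − -14.91068° = -0.00169°; Δλ = -174.74280° − -174.74521° = +0.00241°.
1° of latitude = 3600 × 31.00 = 111600 m.
ΔN = Δφ × 111600 = -188.6 m; ΔE = Δλ × 111600 × cos(-14.91068°) = +0.00241 × 111600 × 0.966328 = 259.9 m.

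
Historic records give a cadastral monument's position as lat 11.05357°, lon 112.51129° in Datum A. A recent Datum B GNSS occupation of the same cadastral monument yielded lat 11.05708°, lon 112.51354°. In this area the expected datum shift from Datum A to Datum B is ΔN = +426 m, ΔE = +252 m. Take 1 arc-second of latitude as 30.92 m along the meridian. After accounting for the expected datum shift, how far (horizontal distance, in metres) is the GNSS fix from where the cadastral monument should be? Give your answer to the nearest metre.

36 m

Observed coordinate differences: Δφ = +0.00351°, Δλ = +0.00225°.
Converting to metres (1° lat = 111312 m, cos φ = 0.981448): observed ΔN = 390.7 m, observed ΔE = 245.8 m.
Subtracting the expected shift leaves a residual of 390.7 − (426) = -35.3 m north and 245.8 − (252) = -6.2 m east.
Residual distance = √((-35.3)² + (-6.2)²) = 35.8 m.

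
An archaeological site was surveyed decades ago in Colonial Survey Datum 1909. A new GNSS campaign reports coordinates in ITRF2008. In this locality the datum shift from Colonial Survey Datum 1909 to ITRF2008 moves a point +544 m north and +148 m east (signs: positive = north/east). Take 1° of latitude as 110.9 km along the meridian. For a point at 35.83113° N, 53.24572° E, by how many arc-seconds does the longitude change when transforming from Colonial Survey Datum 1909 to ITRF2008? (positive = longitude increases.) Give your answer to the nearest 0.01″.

At latitude 35.83113°, cos φ = 0.810746.
1° of longitude at this latitude = 110.9 × cos φ = 89.91 km, so Δλ = 148.0 / 89911.7 = 0.0016461° = 5.926″.

Δλ = 5.93″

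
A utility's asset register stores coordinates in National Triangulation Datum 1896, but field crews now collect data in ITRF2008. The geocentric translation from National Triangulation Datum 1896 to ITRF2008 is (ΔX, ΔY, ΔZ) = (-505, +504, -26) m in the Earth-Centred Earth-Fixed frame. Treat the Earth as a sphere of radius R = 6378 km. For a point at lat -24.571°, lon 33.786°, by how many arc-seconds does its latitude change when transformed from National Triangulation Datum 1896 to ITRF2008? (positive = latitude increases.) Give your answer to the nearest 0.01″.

Δφ = -2.64″

sin φ = -0.415821, cos φ = 0.909447, sin λ = 0.556093, cos λ = 0.831120.
North component: ΔN = −sin φ cos λ·ΔX − sin φ sin λ·ΔY + cos φ·ΔZ = −(-0.415821)(0.831120)(-505) − (-0.415821)(0.556093)(504) + (0.909447)(-26) = -81.63 m.
1° of latitude spans πR/180 = 111317 m, so Δφ = -81.63 / 111317 × 3600 = -2.640″.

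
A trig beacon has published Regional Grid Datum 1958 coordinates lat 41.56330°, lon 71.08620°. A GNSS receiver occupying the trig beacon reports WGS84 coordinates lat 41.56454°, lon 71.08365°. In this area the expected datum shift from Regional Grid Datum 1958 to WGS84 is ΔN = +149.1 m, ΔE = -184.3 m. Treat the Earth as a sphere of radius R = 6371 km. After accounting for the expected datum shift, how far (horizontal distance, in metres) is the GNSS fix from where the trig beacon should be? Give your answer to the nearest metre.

Observed coordinate differences: Δφ = +0.00124°, Δλ = -0.00255°.
Converting to metres (1° lat = 111195 m, cos φ = 0.748223): observed ΔN = 137.9 m, observed ΔE = -212.2 m.
Subtracting the expected shift leaves a residual of 137.9 − (149.1) = -11.2 m north and -212.2 − (-184.3) = -27.9 m east.
Residual distance = √((-11.2)² + (-27.9)²) = 30.0 m.

30 m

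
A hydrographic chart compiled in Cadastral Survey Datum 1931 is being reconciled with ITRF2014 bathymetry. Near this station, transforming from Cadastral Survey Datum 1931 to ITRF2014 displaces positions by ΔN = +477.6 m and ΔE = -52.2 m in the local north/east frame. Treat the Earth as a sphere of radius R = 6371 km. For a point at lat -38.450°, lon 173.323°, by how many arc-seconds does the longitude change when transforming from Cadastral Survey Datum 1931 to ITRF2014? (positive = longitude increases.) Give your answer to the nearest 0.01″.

Δλ = -2.16″

At latitude -38.450°, cos φ = 0.783151.
One radian of longitude at latitude φ spans R cos φ, so Δλ = ΔE / (R cos φ) = -52.2 / (6371000 × 0.783151) = -1.0462e-05 rad = -2.158″.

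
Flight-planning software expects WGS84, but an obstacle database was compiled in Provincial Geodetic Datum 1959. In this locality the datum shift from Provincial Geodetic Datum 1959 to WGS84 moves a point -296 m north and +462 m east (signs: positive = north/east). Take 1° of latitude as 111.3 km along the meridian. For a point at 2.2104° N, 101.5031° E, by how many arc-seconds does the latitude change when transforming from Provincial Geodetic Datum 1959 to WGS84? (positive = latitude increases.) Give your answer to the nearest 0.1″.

Δφ = -9.6″

1° of latitude = 111.3 km, so Δφ = -296.0 / 111300 = -0.0026595° = -9.574″.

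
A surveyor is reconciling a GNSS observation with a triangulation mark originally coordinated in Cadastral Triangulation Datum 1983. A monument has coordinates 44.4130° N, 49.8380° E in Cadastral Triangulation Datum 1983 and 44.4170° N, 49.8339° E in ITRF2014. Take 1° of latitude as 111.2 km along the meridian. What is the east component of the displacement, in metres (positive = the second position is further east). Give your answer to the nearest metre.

ΔE = -326 m

Δφ = 44.4170° − 44.4130° = +0.0040°; Δλ = 49.8339° − 49.8380° = -0.0041°.
ΔN = Δφ × 111200 = 444.8 m; ΔE = Δλ × 111200 × cos(44.4130°) = -0.0041 × 111200 × 0.714314 = -325.7 m.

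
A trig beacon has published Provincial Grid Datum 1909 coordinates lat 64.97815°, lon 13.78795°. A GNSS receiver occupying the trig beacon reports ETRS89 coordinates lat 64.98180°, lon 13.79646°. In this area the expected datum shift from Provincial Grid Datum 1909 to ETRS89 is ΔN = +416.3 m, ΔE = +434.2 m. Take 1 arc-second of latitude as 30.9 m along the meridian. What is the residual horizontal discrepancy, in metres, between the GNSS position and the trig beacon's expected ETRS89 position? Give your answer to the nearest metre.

Observed coordinate differences: Δφ = +0.00365°, Δλ = +0.00851°.
Converting to metres (1° lat = 111240 m, cos φ = 0.422964): observed ΔN = 406.0 m, observed ΔE = 400.4 m.
Subtracting the expected shift leaves a residual of 406.0 − (416.3) = -10.3 m north and 400.4 − (434.2) = -33.8 m east.
Residual distance = √((-10.3)² + (-33.8)²) = 35.3 m.

35 m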